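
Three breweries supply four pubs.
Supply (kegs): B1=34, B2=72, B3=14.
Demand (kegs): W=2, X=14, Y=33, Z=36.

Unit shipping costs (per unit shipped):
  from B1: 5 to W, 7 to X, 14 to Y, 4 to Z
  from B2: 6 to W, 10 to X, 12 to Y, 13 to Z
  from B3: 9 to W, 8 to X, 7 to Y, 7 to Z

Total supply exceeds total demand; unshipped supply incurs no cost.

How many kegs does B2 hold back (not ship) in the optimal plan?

35

Minimum-cost shipments:
  B1 to Z: 34 × 4 = 136
  B2 to W: 2 × 6 = 12
  B2 to X: 14 × 10 = 140
  B2 to Y: 21 × 12 = 252
  B3 to Y: 12 × 7 = 84
  B3 to Z: 2 × 7 = 14
Total cost = 638.
B2 ships 37 of its 72, leaving 35.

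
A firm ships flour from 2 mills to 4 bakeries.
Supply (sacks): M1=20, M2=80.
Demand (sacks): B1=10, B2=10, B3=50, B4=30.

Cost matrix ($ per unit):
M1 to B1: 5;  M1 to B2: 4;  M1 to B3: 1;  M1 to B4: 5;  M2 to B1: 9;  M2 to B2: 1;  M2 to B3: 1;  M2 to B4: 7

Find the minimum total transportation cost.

300

An optimal shipping plan:
  M1–B1: 10 × $5 = $50
  M1–B4: 10 × $5 = $50
  M2–B2: 10 × $1 = $10
  M2–B3: 50 × $1 = $50
  M2–B4: 20 × $7 = $140
Total = 50 + 50 + 10 + 50 + 140 = $300.
(Supply check: M1 ships 20; M2 ships 80.)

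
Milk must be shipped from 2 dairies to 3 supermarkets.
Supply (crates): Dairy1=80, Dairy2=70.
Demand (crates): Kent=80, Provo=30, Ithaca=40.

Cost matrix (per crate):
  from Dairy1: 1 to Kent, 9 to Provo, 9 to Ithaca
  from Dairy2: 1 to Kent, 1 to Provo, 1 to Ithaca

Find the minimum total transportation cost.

An optimal shipping plan:
  Dairy1 to Kent: 80 × 1 = 80
  Dairy2 to Provo: 30 × 1 = 30
  Dairy2 to Ithaca: 40 × 1 = 40
Total = 80 + 30 + 40 = 150.

150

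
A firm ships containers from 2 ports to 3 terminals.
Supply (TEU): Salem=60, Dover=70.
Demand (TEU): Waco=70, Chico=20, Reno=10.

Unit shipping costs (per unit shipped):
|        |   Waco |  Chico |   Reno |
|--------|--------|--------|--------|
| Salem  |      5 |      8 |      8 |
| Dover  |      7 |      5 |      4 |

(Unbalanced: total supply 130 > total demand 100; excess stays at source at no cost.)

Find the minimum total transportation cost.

510

Optimal allocation:
  Salem->Waco: 60 × 5 = 300
  Dover->Waco: 10 × 7 = 70
  Dover->Chico: 20 × 5 = 100
  Dover->Reno: 10 × 4 = 40
Total = 300 + 70 + 100 + 40 = 510.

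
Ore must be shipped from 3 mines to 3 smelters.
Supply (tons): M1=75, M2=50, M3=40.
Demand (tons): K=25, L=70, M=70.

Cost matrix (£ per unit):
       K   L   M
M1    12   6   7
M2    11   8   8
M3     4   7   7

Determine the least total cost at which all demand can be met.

Optimal allocation:
  M1–L: 70 × £6 = £420
  M1–M: 5 × £7 = £35
  M2–M: 50 × £8 = £400
  M3–K: 25 × £4 = £100
  M3–M: 15 × £7 = £105
Total = 420 + 35 + 400 + 100 + 105 = £1060.

1060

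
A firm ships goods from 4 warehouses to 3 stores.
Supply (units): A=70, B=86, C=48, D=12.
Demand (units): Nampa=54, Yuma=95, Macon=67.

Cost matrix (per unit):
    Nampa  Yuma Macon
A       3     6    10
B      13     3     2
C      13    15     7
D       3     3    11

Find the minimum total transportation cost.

869

One minimum-cost allocation:
  A–Nampa: 54 × 3 = 162
  A–Yuma: 16 × 6 = 96
  B–Yuma: 67 × 3 = 201
  B–Macon: 19 × 2 = 38
  C–Macon: 48 × 7 = 336
  D–Yuma: 12 × 3 = 36
Total = 162 + 96 + 201 + 38 + 336 + 36 = 869.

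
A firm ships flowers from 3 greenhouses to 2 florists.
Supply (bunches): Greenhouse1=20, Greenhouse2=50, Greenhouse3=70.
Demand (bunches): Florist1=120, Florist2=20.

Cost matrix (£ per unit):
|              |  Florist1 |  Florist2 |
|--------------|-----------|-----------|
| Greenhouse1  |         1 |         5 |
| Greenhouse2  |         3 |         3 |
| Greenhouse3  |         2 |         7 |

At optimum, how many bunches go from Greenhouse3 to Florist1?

Optimal shipments:
  Greenhouse1–Florist1: 20 × £1 = £20
  Greenhouse2–Florist1: 30 × £3 = £90
  Greenhouse2–Florist2: 20 × £3 = £60
  Greenhouse3–Florist1: 70 × £2 = £140
Total cost = £310.
So Greenhouse3→Florist1 carries 70 bunches.

70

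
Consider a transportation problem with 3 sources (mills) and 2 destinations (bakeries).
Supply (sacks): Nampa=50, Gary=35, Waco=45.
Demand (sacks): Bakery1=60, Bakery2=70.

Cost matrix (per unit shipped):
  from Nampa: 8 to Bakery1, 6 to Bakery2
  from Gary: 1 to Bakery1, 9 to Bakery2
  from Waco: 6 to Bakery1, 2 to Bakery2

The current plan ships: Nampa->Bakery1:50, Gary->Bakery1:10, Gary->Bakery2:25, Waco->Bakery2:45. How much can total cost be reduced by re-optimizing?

Current plan cost = 50·8 + 10·1 + 25·9 + 45·2 = 725.
Optimal plan:
  Nampa→Bakery1: 25 sacks
  Nampa→Bakery2: 25 sacks
  Gary→Bakery1: 35 sacks
  Waco→Bakery2: 45 sacks
Optimal cost = 475.
Saving = 725 − 475 = 250.

250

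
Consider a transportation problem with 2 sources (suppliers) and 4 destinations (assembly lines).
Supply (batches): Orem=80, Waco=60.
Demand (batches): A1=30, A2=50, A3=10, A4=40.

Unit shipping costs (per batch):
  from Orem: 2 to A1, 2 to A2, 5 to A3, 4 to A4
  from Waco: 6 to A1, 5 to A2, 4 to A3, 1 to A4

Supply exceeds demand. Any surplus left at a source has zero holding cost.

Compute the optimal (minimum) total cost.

240

A cheapest plan:
  Orem->A1: 30 × 2 = 60
  Orem->A2: 50 × 2 = 100
  Waco->A3: 10 × 4 = 40
  Waco->A4: 40 × 1 = 40
Total = 60 + 100 + 40 + 40 = 240.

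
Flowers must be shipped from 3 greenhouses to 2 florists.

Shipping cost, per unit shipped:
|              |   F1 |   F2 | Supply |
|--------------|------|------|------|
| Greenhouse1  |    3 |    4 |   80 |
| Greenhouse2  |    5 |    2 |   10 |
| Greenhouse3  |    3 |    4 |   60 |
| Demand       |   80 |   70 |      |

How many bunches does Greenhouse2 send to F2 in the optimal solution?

Optimal shipments:
  Greenhouse1->F1: 20 × 3 = 60
  Greenhouse1->F2: 60 × 4 = 240
  Greenhouse2->F2: 10 × 2 = 20
  Greenhouse3->F1: 60 × 3 = 180
Total cost = 500.
So Greenhouse2→F2 carries 10 bunches.

10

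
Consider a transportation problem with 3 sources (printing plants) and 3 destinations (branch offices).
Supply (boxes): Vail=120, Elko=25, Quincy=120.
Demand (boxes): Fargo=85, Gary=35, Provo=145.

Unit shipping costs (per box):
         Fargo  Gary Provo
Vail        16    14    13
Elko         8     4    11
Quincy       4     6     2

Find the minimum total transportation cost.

Optimal allocation:
  Vail to Gary: 10 boxes
  Vail to Provo: 110 boxes
  Elko to Gary: 25 boxes
  Quincy to Fargo: 85 boxes
  Quincy to Provo: 35 boxes
Total cost = 2080.
(Supply check: Vail ships 120; Elko ships 25; Quincy ships 120.)

2080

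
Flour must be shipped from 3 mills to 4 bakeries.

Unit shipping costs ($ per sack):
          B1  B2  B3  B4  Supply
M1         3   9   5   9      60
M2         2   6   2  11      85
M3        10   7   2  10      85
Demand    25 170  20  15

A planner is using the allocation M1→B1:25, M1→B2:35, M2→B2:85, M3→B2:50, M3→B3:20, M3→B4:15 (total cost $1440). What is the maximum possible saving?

Current plan cost = 25·3 + 35·9 + 85·6 + 50·7 + 20·2 + 15·10 = $1440.
Optimal plan:
  M1→B1: 25 sacks
  M1→B2: 20 sacks
  M1→B4: 15 sacks
  M2→B2: 85 sacks
  M3→B2: 65 sacks
  M3→B3: 20 sacks
Optimal cost = $1395.
Saving = 1440 − 1395 = $45.

45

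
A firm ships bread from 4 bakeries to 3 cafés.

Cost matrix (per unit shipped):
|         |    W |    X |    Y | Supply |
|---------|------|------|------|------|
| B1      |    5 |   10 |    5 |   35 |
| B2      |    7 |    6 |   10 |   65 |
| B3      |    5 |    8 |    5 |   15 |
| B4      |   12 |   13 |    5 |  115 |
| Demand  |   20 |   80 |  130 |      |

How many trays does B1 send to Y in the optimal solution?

15

Optimal shipments:
  B1 to W: 20 trays
  B1 to Y: 15 trays
  B2 to X: 65 trays
  B3 to X: 15 trays
  B4 to Y: 115 trays
Total cost = 1260.
So B1→Y carries 15 trays.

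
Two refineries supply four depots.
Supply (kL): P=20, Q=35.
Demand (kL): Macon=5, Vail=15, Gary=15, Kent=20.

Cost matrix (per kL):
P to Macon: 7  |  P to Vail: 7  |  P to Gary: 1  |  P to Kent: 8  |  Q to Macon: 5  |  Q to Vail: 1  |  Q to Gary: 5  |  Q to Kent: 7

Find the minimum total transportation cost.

200

An optimal shipping plan:
  P->Gary: 15 kL
  P->Kent: 5 kL
  Q->Macon: 5 kL
  Q->Vail: 15 kL
  Q->Kent: 15 kL
Total cost = 200.
(Supply check: P ships 20; Q ships 35.)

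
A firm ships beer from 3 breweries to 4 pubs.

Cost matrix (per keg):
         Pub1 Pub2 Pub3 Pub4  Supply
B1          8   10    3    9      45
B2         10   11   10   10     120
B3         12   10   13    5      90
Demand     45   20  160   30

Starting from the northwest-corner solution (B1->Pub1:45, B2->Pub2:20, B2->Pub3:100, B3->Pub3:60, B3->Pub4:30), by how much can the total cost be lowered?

Current plan cost = 45·8 + 20·11 + 100·10 + 60·13 + 30·5 = 2510.
Optimal plan:
  B1->Pub3: 45 × 3 = 135
  B2->Pub1: 5 × 10 = 50
  B2->Pub3: 115 × 10 = 1150
  B3->Pub1: 40 × 12 = 480
  B3->Pub2: 20 × 10 = 200
  B3->Pub4: 30 × 5 = 150
Optimal cost = 2165.
Saving = 2510 − 2165 = 345.

345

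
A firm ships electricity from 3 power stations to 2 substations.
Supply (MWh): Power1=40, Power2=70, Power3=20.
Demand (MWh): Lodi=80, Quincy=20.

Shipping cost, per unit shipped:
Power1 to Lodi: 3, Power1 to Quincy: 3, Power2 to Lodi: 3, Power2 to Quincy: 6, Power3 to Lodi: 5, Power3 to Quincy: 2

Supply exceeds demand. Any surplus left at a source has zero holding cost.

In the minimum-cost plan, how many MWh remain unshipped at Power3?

0

An optimal plan:
  Power1→Lodi: 10 × 3 = 30
  Power2→Lodi: 70 × 3 = 210
  Power3→Quincy: 20 × 2 = 40
Total cost = 280.
Power3 ships 20 of its 20, leaving 0.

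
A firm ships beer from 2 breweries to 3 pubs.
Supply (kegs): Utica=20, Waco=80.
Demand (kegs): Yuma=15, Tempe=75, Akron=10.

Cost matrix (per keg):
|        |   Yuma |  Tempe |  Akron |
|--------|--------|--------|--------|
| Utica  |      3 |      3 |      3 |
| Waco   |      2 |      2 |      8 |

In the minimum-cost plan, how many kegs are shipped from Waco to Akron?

0

Solving gives:
  Utica→Tempe: 10 × 3 = 30
  Utica→Akron: 10 × 3 = 30
  Waco→Yuma: 15 × 2 = 30
  Waco→Tempe: 65 × 2 = 130
Total cost = 220.
The route Waco→Akron is not used.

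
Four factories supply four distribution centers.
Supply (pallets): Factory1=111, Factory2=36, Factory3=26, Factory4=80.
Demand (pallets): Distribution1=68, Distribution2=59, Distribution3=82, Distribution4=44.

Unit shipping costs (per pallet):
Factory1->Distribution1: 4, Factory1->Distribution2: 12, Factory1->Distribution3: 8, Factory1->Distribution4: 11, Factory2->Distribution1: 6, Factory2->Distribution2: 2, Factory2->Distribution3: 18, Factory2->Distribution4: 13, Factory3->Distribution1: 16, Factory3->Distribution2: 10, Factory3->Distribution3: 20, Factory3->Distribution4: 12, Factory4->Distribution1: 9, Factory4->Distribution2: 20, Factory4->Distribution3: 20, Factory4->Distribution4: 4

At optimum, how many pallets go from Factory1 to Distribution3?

82

The minimum-cost plan:
  Factory1→Distribution1: 29 × 4 = 116
  Factory1→Distribution3: 82 × 8 = 656
  Factory2→Distribution1: 3 × 6 = 18
  Factory2→Distribution2: 33 × 2 = 66
  Factory3→Distribution2: 26 × 10 = 260
  Factory4→Distribution1: 36 × 9 = 324
  Factory4→Distribution4: 44 × 4 = 176
Total cost = 1616.
So Factory1→Distribution3 carries 82 pallets.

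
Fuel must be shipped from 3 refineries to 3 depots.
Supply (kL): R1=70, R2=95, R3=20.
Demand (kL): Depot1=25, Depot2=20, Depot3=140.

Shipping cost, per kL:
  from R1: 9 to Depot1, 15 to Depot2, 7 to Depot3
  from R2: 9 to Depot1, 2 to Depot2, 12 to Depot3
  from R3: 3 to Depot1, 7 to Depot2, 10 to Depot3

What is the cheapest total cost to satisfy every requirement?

1475

A cheapest plan:
  R1->Depot3: 70 kL
  R2->Depot1: 5 kL
  R2->Depot2: 20 kL
  R2->Depot3: 70 kL
  R3->Depot1: 20 kL
Total cost = 1475.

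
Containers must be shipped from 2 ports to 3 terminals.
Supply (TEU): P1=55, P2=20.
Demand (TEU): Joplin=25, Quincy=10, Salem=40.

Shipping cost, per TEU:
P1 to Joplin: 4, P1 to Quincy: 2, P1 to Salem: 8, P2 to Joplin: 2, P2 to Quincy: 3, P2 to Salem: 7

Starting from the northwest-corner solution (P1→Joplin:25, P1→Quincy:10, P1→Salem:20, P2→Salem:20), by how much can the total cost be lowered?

Current plan cost = 25·4 + 10·2 + 20·8 + 20·7 = 420.
Optimal plan:
  P1–Joplin: 5 × 4 = 20
  P1–Quincy: 10 × 2 = 20
  P1–Salem: 40 × 8 = 320
  P2–Joplin: 20 × 2 = 40
Optimal cost = 400.
Saving = 420 − 400 = 20.

20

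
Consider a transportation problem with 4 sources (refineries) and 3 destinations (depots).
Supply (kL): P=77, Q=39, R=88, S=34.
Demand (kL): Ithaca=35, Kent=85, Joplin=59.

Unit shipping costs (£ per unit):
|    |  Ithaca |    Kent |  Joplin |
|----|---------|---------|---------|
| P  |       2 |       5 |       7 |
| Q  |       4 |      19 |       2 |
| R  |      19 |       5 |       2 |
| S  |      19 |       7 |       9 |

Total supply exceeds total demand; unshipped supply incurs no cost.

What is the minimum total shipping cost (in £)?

Optimal allocation:
  P→Ithaca: 35 × £2 = £70
  P→Kent: 42 × £5 = £210
  Q→Joplin: 14 × £2 = £28
  R→Kent: 43 × £5 = £215
  R→Joplin: 45 × £2 = £90
Total = 70 + 210 + 28 + 215 + 90 = £613.

613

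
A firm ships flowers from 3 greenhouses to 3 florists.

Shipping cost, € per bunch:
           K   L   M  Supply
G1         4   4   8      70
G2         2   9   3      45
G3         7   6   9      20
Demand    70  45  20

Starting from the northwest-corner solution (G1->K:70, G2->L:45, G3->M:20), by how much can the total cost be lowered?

355

Current plan cost = 70·4 + 45·9 + 20·9 = €865.
Optimal plan:
  G1→K: 45 × €4 = €180
  G1→L: 25 × €4 = €100
  G2→K: 25 × €2 = €50
  G2→M: 20 × €3 = €60
  G3→L: 20 × €6 = €120
Optimal cost = €510.
Saving = 865 − 510 = €355.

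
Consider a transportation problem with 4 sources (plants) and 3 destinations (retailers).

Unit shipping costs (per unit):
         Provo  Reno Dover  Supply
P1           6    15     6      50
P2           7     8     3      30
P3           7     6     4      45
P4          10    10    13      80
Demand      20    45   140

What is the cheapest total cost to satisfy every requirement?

1415

A cheapest plan:
  P1→Dover: 50 units
  P2→Dover: 30 units
  P3→Dover: 45 units
  P4→Provo: 20 units
  P4→Reno: 45 units
  P4→Dover: 15 units
Total cost = 1415.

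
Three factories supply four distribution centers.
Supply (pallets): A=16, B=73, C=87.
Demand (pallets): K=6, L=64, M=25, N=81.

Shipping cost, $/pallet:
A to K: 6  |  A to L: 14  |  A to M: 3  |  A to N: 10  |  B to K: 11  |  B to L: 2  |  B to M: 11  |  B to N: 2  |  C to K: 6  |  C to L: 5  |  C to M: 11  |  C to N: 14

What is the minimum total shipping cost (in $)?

761

A cheapest plan:
  A to M: 16 pallets
  B to N: 73 pallets
  C to K: 6 pallets
  C to L: 64 pallets
  C to M: 9 pallets
  C to N: 8 pallets
Total cost = $761.
(Supply check: A ships 16; B ships 73; C ships 87.)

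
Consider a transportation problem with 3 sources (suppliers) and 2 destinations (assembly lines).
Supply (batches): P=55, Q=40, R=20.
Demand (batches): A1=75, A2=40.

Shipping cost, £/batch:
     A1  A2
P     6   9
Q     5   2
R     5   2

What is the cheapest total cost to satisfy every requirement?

A cheapest plan:
  P→A1: 55 × £6 = £330
  Q→A1: 20 × £5 = £100
  Q→A2: 20 × £2 = £40
  R→A2: 20 × £2 = £40
Total = 330 + 100 + 40 + 40 = £510.

510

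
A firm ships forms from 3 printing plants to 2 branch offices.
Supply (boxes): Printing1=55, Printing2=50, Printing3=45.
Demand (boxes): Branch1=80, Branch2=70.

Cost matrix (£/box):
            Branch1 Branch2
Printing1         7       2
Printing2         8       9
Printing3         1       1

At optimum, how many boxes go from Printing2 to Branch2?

Optimal shipments:
  Printing1–Branch2: 55 × £2 = £110
  Printing2–Branch1: 50 × £8 = £400
  Printing3–Branch1: 30 × £1 = £30
  Printing3–Branch2: 15 × £1 = £15
Total cost = £555.
The route Printing2→Branch2 is not used.

0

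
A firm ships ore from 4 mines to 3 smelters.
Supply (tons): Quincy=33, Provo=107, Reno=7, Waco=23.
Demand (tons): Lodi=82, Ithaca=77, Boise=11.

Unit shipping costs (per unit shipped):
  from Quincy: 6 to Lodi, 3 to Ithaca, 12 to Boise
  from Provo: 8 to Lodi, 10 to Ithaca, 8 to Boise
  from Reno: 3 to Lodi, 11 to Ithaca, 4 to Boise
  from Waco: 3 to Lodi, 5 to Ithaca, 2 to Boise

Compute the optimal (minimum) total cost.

A cheapest plan:
  Quincy–Ithaca: 33 tons
  Provo–Lodi: 63 tons
  Provo–Ithaca: 44 tons
  Reno–Lodi: 7 tons
  Waco–Lodi: 12 tons
  Waco–Boise: 11 tons
Total cost = 1122.

1122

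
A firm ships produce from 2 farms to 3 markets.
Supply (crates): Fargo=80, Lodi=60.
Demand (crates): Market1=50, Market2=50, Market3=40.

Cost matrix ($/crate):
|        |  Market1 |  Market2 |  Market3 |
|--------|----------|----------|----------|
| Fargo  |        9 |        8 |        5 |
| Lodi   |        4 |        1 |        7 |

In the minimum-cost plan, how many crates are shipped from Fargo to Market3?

Optimal shipments:
  Fargo→Market1: 40 crates
  Fargo→Market3: 40 crates
  Lodi→Market1: 10 crates
  Lodi→Market2: 50 crates
Total cost = $650.
So Fargo→Market3 carries 40 crates.

40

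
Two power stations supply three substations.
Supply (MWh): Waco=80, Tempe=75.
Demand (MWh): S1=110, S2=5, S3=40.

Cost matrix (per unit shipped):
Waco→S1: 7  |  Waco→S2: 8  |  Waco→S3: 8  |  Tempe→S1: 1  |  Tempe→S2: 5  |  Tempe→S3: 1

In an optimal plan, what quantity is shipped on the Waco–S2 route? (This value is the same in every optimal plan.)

Optimal shipments:
  Waco–S1: 75 × 7 = 525
  Waco–S2: 5 × 8 = 40
  Tempe–S1: 35 × 1 = 35
  Tempe–S3: 40 × 1 = 40
Total cost = 640.
So Waco→S2 carries 5 MWh.

5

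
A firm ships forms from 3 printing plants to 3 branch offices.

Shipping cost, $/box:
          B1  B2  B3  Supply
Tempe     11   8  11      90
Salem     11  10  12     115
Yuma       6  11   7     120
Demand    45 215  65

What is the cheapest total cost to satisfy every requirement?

Optimal allocation:
  Tempe–B2: 90 boxes
  Salem–B2: 115 boxes
  Yuma–B1: 45 boxes
  Yuma–B2: 10 boxes
  Yuma–B3: 65 boxes
Total cost = $2705.

2705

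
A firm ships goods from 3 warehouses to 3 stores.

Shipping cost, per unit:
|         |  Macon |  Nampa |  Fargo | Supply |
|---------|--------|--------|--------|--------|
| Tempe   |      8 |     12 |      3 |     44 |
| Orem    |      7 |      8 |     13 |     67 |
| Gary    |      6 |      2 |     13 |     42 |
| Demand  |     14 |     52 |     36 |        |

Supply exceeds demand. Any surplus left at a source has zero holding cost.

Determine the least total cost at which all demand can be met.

370

An optimal shipping plan:
  Tempe to Fargo: 36 × 3 = 108
  Orem to Macon: 14 × 7 = 98
  Orem to Nampa: 10 × 8 = 80
  Gary to Nampa: 42 × 2 = 84
Total = 108 + 98 + 80 + 84 = 370.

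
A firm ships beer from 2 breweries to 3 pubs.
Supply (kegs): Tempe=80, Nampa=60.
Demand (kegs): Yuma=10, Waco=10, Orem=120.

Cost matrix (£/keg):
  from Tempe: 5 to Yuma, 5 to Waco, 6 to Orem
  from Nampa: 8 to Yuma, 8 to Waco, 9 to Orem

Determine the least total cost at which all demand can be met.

An optimal shipping plan:
  Tempe–Yuma: 10 × £5 = £50
  Tempe–Waco: 10 × £5 = £50
  Tempe–Orem: 60 × £6 = £360
  Nampa–Orem: 60 × £9 = £540
Total = 50 + 50 + 360 + 540 = £1000.

1000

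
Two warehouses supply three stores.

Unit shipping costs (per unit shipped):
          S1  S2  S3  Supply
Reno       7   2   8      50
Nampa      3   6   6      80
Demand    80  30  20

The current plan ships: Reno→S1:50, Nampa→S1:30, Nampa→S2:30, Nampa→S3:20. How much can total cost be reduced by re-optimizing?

Current plan cost = 50·7 + 30·3 + 30·6 + 20·6 = 740.
Optimal plan:
  Reno to S2: 30 × 2 = 60
  Reno to S3: 20 × 8 = 160
  Nampa to S1: 80 × 3 = 240
Optimal cost = 460.
Saving = 740 − 460 = 280.

280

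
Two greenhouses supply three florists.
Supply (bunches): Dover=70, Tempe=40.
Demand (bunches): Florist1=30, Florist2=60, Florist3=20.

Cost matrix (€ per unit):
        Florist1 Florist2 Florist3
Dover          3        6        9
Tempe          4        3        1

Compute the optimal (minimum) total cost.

A cheapest plan:
  Dover->Florist1: 30 × €3 = €90
  Dover->Florist2: 40 × €6 = €240
  Tempe->Florist2: 20 × €3 = €60
  Tempe->Florist3: 20 × €1 = €20
Total = 90 + 240 + 60 + 20 = €410.

410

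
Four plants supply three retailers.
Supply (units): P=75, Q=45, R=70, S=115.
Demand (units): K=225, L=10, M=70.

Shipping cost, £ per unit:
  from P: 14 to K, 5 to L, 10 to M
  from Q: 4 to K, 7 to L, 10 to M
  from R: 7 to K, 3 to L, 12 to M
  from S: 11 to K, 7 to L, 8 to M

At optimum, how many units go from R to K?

Solving gives:
  P→L: 10 × £5 = £50
  P→M: 65 × £10 = £650
  Q→K: 45 × £4 = £180
  R→K: 70 × £7 = £490
  S→K: 110 × £11 = £1210
  S→M: 5 × £8 = £40
Total cost = £2620.
So R→K carries 70 units.

70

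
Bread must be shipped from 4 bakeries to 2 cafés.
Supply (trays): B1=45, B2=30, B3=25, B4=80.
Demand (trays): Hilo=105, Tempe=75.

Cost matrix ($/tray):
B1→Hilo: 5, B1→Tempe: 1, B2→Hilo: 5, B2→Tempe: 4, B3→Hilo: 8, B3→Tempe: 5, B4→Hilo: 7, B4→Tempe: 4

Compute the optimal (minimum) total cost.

865

Optimal allocation:
  B1→Tempe: 45 × $1 = $45
  B2→Hilo: 30 × $5 = $150
  B3→Hilo: 25 × $8 = $200
  B4→Hilo: 50 × $7 = $350
  B4→Tempe: 30 × $4 = $120
Total = 45 + 150 + 200 + 350 + 120 = $865.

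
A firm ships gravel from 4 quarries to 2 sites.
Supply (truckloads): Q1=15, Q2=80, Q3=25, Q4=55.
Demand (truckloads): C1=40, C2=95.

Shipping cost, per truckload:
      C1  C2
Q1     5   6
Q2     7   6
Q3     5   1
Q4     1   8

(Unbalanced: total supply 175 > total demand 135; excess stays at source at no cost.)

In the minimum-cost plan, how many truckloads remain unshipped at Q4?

Minimum-cost shipments:
  Q2–C2: 70 truckloads
  Q3–C2: 25 truckloads
  Q4–C1: 40 truckloads
Total cost = 485.
Q4 ships 40 of its 55, leaving 15.

15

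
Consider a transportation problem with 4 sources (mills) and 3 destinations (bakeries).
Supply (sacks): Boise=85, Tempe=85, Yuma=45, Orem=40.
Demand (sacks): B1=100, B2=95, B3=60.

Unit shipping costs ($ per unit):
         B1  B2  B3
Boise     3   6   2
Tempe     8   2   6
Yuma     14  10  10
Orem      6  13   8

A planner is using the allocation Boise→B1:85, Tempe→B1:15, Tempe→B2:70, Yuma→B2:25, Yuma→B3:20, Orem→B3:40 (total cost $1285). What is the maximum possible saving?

Current plan cost = 85·3 + 15·8 + 70·2 + 25·10 + 20·10 + 40·8 = $1285.
Optimal plan:
  Boise–B1: 60 × $3 = $180
  Boise–B3: 25 × $2 = $50
  Tempe–B2: 85 × $2 = $170
  Yuma–B2: 10 × $10 = $100
  Yuma–B3: 35 × $10 = $350
  Orem–B1: 40 × $6 = $240
Optimal cost = $1090.
Saving = 1285 − 1090 = $195.

195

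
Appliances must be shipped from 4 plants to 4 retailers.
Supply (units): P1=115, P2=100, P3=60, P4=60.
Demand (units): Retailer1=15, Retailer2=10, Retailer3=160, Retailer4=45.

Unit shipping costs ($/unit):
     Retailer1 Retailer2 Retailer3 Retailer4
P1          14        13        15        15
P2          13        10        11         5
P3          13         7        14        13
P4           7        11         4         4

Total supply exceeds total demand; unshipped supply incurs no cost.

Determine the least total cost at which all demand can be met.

An optimal shipping plan:
  P1->Retailer1: 10 × $14 = $140
  P2->Retailer3: 55 × $11 = $605
  P2->Retailer4: 45 × $5 = $225
  P3->Retailer1: 5 × $13 = $65
  P3->Retailer2: 10 × $7 = $70
  P3->Retailer3: 45 × $14 = $630
  P4->Retailer3: 60 × $4 = $240
Total = 140 + 605 + 225 + 65 + 70 + 630 + 240 = $1975.

1975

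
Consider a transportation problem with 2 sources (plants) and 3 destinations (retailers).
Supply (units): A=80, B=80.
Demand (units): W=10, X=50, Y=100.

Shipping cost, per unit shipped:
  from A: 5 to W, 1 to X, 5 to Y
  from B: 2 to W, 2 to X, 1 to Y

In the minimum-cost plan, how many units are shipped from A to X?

Solving gives:
  A->W: 10 × 5 = 50
  A->X: 50 × 1 = 50
  A->Y: 20 × 5 = 100
  B->Y: 80 × 1 = 80
Total cost = 280.
So A→X carries 50 units.

50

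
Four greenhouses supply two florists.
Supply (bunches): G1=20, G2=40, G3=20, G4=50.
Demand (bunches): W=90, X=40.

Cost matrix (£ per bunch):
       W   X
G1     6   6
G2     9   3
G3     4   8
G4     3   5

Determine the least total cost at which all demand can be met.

470

One minimum-cost allocation:
  G1→W: 20 × £6 = £120
  G2→X: 40 × £3 = £120
  G3→W: 20 × £4 = £80
  G4→W: 50 × £3 = £150
Total = 120 + 120 + 80 + 150 = £470.
(Supply check: G1 ships 20; G2 ships 40; G3 ships 20; G4 ships 50.)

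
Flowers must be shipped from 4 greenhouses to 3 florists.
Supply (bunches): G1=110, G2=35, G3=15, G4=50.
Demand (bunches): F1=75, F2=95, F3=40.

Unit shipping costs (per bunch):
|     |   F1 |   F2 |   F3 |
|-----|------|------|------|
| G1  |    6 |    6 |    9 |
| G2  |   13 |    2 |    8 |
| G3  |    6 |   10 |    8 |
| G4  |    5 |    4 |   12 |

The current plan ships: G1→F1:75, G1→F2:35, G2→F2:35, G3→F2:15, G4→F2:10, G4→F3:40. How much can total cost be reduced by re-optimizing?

275

Current plan cost = 75·6 + 35·6 + 35·2 + 15·10 + 10·4 + 40·12 = 1400.
Optimal plan:
  G1->F1: 75 × 6 = 450
  G1->F2: 10 × 6 = 60
  G1->F3: 25 × 9 = 225
  G2->F2: 35 × 2 = 70
  G3->F3: 15 × 8 = 120
  G4->F2: 50 × 4 = 200
Optimal cost = 1125.
Saving = 1400 − 1125 = 275.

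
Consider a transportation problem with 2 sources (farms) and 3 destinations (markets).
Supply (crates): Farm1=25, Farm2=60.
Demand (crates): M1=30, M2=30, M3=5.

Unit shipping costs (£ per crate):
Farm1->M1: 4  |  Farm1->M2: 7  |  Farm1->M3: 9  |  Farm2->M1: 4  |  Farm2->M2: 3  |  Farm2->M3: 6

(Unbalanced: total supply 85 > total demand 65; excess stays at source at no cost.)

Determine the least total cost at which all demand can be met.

A cheapest plan:
  Farm1->M1: 25 × £4 = £100
  Farm2->M1: 5 × £4 = £20
  Farm2->M2: 30 × £3 = £90
  Farm2->M3: 5 × £6 = £30
Total = 100 + 20 + 90 + 30 = £240.

240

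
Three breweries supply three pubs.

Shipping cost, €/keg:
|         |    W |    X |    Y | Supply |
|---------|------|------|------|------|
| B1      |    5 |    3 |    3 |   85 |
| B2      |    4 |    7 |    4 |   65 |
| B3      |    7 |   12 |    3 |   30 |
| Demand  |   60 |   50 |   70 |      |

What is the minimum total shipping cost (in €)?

605

An optimal shipping plan:
  B1->X: 50 kegs
  B1->Y: 35 kegs
  B2->W: 60 kegs
  B2->Y: 5 kegs
  B3->Y: 30 kegs
Total cost = €605.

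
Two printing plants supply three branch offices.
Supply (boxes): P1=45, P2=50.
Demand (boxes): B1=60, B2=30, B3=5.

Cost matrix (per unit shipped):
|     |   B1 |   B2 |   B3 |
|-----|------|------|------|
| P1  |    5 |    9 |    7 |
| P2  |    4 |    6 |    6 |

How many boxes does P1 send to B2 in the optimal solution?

Solving gives:
  P1 to B1: 40 × 5 = 200
  P1 to B3: 5 × 7 = 35
  P2 to B1: 20 × 4 = 80
  P2 to B2: 30 × 6 = 180
Total cost = 495.
The route P1→B2 is not used.

0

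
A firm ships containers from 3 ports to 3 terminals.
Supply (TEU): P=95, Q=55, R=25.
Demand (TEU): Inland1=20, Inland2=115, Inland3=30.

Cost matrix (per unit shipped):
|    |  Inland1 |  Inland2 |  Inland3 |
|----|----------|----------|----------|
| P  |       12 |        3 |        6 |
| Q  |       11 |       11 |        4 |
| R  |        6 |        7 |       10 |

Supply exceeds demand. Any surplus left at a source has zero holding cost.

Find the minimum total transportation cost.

Optimal allocation:
  P–Inland2: 95 × 3 = 285
  Q–Inland2: 15 × 11 = 165
  Q–Inland3: 30 × 4 = 120
  R–Inland1: 20 × 6 = 120
  R–Inland2: 5 × 7 = 35
Total = 285 + 165 + 120 + 120 + 35 = 725.
(Supply check: P ships 95; Q ships 45; R ships 25.)

725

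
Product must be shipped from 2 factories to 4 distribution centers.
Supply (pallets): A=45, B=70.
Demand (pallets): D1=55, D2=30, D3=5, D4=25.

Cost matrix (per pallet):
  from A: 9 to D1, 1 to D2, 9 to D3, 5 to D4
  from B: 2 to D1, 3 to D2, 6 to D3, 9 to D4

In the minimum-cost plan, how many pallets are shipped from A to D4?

25

Solving gives:
  A->D2: 20 × 1 = 20
  A->D4: 25 × 5 = 125
  B->D1: 55 × 2 = 110
  B->D2: 10 × 3 = 30
  B->D3: 5 × 6 = 30
Total cost = 315.
So A→D4 carries 25 pallets.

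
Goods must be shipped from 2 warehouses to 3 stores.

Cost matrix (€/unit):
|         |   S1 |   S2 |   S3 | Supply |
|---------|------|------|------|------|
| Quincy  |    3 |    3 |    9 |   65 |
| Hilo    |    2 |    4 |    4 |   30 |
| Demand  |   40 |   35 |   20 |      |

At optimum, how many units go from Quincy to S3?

0

Solving gives:
  Quincy to S1: 30 × €3 = €90
  Quincy to S2: 35 × €3 = €105
  Hilo to S1: 10 × €2 = €20
  Hilo to S3: 20 × €4 = €80
Total cost = €295.
The route Quincy→S3 is not used.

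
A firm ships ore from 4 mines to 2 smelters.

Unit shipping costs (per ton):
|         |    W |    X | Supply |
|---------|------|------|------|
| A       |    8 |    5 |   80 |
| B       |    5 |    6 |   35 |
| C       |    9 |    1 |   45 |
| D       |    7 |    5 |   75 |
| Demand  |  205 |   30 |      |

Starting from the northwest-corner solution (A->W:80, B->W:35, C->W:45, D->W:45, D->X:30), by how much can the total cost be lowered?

180

Current plan cost = 80·8 + 35·5 + 45·9 + 45·7 + 30·5 = 1685.
Optimal plan:
  A->W: 80 tons
  B->W: 35 tons
  C->W: 15 tons
  C->X: 30 tons
  D->W: 75 tons
Optimal cost = 1505.
Saving = 1685 − 1505 = 180.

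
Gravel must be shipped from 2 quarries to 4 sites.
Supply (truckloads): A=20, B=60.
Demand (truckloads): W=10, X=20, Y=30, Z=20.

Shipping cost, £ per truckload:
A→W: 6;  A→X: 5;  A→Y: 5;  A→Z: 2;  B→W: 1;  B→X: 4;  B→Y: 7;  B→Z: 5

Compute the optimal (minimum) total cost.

One minimum-cost allocation:
  A to Z: 20 × £2 = £40
  B to W: 10 × £1 = £10
  B to X: 20 × £4 = £80
  B to Y: 30 × £7 = £210
Total = 40 + 10 + 80 + 210 = £340.
(Supply check: A ships 20; B ships 60.)

340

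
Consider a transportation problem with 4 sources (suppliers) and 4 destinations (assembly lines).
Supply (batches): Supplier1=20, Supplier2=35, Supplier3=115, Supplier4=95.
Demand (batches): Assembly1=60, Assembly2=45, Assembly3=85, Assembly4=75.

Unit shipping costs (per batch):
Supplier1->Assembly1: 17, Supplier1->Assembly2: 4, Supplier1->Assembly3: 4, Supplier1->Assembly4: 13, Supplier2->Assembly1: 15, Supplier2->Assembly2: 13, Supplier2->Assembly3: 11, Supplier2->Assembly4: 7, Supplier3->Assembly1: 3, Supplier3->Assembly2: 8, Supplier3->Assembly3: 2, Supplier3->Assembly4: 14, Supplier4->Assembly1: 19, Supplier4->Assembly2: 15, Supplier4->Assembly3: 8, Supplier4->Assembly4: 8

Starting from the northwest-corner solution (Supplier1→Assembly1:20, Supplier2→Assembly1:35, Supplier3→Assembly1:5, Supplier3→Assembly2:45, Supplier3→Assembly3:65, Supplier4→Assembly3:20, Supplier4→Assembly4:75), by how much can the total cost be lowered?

605

Current plan cost = 20·17 + 35·15 + 5·3 + 45·8 + 65·2 + 20·8 + 75·8 = 2130.
Optimal plan:
  Supplier1->Assembly2: 20 × 4 = 80
  Supplier2->Assembly4: 35 × 7 = 245
  Supplier3->Assembly1: 60 × 3 = 180
  Supplier3->Assembly2: 25 × 8 = 200
  Supplier3->Assembly3: 30 × 2 = 60
  Supplier4->Assembly3: 55 × 8 = 440
  Supplier4->Assembly4: 40 × 8 = 320
Optimal cost = 1525.
Saving = 2130 − 1525 = 605.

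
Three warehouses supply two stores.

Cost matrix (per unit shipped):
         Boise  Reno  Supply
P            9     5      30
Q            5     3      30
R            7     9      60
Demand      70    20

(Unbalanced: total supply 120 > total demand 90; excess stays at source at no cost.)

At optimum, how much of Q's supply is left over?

An optimal plan:
  P to Reno: 20 × 5 = 100
  Q to Boise: 30 × 5 = 150
  R to Boise: 40 × 7 = 280
Total cost = 530.
Q ships 30 of its 30, leaving 0.

0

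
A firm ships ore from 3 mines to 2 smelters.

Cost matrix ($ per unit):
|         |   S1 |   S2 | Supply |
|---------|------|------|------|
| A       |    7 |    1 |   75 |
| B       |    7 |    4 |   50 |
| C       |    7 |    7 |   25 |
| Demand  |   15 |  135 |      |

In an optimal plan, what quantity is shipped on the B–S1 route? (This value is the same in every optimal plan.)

Solving gives:
  A–S2: 75 × $1 = $75
  B–S2: 50 × $4 = $200
  C–S1: 15 × $7 = $105
  C–S2: 10 × $7 = $70
Total cost = $450.
The route B→S1 is not used.

0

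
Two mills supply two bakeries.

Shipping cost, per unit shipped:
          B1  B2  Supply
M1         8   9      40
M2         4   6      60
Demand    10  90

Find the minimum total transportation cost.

A cheapest plan:
  M1→B2: 40 × 9 = 360
  M2→B1: 10 × 4 = 40
  M2→B2: 50 × 6 = 300
Total = 360 + 40 + 300 = 700.

700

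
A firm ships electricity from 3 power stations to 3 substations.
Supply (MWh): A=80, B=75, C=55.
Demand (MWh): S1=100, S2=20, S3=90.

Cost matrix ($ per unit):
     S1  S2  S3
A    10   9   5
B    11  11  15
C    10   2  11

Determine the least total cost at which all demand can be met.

1625

An optimal shipping plan:
  A->S3: 80 × $5 = $400
  B->S1: 75 × $11 = $825
  C->S1: 25 × $10 = $250
  C->S2: 20 × $2 = $40
  C->S3: 10 × $11 = $110
Total = 400 + 825 + 250 + 40 + 110 = $1625.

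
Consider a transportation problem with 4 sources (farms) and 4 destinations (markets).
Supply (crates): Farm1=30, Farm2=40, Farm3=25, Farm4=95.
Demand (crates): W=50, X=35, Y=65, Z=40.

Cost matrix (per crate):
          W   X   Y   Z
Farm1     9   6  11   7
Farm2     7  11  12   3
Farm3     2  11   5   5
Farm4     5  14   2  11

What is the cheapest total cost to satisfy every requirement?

675

One minimum-cost allocation:
  Farm1→X: 30 × 6 = 180
  Farm2→Z: 40 × 3 = 120
  Farm3→W: 20 × 2 = 40
  Farm3→X: 5 × 11 = 55
  Farm4→W: 30 × 5 = 150
  Farm4→Y: 65 × 2 = 130
Total = 180 + 120 + 40 + 55 + 150 + 130 = 675.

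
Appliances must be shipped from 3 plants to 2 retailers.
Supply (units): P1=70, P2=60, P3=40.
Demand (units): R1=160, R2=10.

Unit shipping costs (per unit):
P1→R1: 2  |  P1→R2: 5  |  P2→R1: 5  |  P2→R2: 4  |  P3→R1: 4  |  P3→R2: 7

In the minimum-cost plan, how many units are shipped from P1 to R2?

The minimum-cost plan:
  P1→R1: 70 units
  P2→R1: 50 units
  P2→R2: 10 units
  P3→R1: 40 units
Total cost = 590.
The route P1→R2 is not used.

0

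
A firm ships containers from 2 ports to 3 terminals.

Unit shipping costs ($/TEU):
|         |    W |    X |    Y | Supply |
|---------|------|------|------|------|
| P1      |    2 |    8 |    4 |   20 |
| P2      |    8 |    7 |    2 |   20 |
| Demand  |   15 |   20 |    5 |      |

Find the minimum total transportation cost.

185

Optimal allocation:
  P1–W: 15 × $2 = $30
  P1–X: 5 × $8 = $40
  P2–X: 15 × $7 = $105
  P2–Y: 5 × $2 = $10
Total = 30 + 40 + 105 + 10 = $185.
(Supply check: P1 ships 20; P2 ships 20.)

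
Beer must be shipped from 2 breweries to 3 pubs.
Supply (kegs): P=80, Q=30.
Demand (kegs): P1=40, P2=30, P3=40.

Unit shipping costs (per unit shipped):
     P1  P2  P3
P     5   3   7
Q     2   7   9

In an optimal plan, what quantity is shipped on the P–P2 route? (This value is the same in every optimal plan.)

The minimum-cost plan:
  P->P1: 10 × 5 = 50
  P->P2: 30 × 3 = 90
  P->P3: 40 × 7 = 280
  Q->P1: 30 × 2 = 60
Total cost = 480.
So P→P2 carries 30 kegs.

30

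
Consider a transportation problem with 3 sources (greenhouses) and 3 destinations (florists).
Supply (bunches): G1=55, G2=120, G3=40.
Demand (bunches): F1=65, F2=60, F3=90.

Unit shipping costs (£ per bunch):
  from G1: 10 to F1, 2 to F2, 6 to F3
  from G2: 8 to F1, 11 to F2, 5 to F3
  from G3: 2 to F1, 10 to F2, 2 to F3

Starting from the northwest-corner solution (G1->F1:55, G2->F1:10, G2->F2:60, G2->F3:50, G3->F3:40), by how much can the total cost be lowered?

725

Current plan cost = 55·10 + 10·8 + 60·11 + 50·5 + 40·2 = £1620.
Optimal plan:
  G1–F2: 55 × £2 = £110
  G2–F1: 25 × £8 = £200
  G2–F2: 5 × £11 = £55
  G2–F3: 90 × £5 = £450
  G3–F1: 40 × £2 = £80
Optimal cost = £895.
Saving = 1620 − 895 = £725.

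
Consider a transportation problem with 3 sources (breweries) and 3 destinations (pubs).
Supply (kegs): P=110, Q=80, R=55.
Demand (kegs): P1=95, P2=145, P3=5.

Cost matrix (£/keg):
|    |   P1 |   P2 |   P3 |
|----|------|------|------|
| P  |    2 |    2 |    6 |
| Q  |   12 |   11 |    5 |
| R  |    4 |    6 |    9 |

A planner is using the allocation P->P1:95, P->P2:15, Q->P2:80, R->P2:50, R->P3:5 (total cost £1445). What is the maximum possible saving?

155

Current plan cost = 95·2 + 15·2 + 80·11 + 50·6 + 5·9 = £1445.
Optimal plan:
  P→P1: 40 kegs
  P→P2: 70 kegs
  Q→P2: 75 kegs
  Q→P3: 5 kegs
  R→P1: 55 kegs
Optimal cost = £1290.
Saving = 1445 − 1290 = £155.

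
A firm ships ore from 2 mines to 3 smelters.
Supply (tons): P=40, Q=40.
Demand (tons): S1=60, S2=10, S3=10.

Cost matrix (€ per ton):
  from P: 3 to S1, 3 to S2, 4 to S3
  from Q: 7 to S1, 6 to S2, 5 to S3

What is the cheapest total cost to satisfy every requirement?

370

Optimal allocation:
  P to S1: 40 × €3 = €120
  Q to S1: 20 × €7 = €140
  Q to S2: 10 × €6 = €60
  Q to S3: 10 × €5 = €50
Total = 120 + 140 + 60 + 50 = €370.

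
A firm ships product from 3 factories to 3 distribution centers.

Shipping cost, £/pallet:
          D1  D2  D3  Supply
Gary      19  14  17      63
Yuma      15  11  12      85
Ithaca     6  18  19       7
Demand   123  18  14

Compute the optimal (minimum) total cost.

2382

One minimum-cost allocation:
  Gary->D1: 45 pallets
  Gary->D2: 18 pallets
  Yuma->D1: 71 pallets
  Yuma->D3: 14 pallets
  Ithaca->D1: 7 pallets
Total cost = £2382.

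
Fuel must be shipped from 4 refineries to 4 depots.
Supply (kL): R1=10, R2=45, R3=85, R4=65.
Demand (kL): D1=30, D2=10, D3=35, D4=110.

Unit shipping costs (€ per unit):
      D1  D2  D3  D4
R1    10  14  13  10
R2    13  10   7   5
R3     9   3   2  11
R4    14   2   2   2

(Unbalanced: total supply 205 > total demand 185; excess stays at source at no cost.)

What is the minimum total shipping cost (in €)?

725

Optimal allocation:
  R2->D4: 45 × €5 = €225
  R3->D1: 30 × €9 = €270
  R3->D2: 10 × €3 = €30
  R3->D3: 35 × €2 = €70
  R4->D4: 65 × €2 = €130
Total = 225 + 270 + 30 + 70 + 130 = €725.
(Supply check: R1 ships 0; R2 ships 45; R3 ships 75; R4 ships 65.)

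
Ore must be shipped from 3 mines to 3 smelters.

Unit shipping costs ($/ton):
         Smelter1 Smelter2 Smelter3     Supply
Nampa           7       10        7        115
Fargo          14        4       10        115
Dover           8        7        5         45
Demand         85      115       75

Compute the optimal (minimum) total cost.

1490

An optimal shipping plan:
  Nampa to Smelter1: 85 tons
  Nampa to Smelter3: 30 tons
  Fargo to Smelter2: 115 tons
  Dover to Smelter3: 45 tons
Total cost = $1490.
(Supply check: Nampa ships 115; Fargo ships 115; Dover ships 45.)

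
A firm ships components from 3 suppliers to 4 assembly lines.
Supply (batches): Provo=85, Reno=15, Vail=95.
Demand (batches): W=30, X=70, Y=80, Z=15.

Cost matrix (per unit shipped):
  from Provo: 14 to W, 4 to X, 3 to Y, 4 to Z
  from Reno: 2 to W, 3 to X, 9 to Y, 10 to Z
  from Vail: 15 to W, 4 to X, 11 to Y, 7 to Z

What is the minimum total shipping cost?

One minimum-cost allocation:
  Provo–Y: 80 batches
  Provo–Z: 5 batches
  Reno–W: 15 batches
  Vail–W: 15 batches
  Vail–X: 70 batches
  Vail–Z: 10 batches
Total cost = 865.

865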